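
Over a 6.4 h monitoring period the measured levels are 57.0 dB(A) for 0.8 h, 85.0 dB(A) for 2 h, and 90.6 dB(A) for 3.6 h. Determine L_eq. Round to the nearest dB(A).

The energy average is taken in the linear domain: L_eq = 10·log₁₀[(Σ tᵢ·10^(Lᵢ/10))/T], T = 6.4 h.
Σ tᵢ·10^(Lᵢ/10) = 0.8·10^(57.0/10) + 2·10^(85.0/10) + 3.6·10^(90.6/10) = 4.766e+09.
L_eq = 10·log₁₀(4.766e+09/6.4) = 88.72 dB(A).

89 dB(A)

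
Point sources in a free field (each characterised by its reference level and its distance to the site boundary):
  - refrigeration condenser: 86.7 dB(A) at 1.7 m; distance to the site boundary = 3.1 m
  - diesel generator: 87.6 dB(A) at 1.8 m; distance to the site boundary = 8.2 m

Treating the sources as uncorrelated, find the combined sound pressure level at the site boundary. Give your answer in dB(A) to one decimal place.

82.3 dB(A)

First find each source's level at the receiver (point-source: −20·log₁₀(r/r_ref)), then combine on an intensity basis.
refrigeration condenser: 86.7 − 20·log₁₀(3.1/1.7) = 86.7 − 5.22 = 81.48 dB(A).
diesel generator: 87.6 − 20·log₁₀(8.2/1.8) = 87.6 − 13.17 = 74.43 dB(A).
Σ 10^(L/10) = 1.684e+08 → L_total = 10·log₁₀(1.684e+08) = 82.26 dB(A).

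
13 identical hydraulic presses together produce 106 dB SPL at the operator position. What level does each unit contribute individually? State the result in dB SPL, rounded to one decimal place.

94.9 dB SPL

Dividing the total intensity by 13 lowers the level by 10·log₁₀ 13 = 11.139 dB: L₁ = 106 − 11.139.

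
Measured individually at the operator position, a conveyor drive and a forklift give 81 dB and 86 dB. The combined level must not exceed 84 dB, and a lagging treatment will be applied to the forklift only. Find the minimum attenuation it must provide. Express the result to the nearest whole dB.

5 dB

Fixed contribution from the other source: Σ 10^(L/10) = 10^(81/10) = 1.259e+08 (81.00 dB).
To meet 84 dB overall, the treated forklift may contribute at most 10^(84/10) − 1.259e+08 = 1.253e+08, i.e. 80.98 dB.
Required insertion loss = 86 − 80.98 = 5.02 dB.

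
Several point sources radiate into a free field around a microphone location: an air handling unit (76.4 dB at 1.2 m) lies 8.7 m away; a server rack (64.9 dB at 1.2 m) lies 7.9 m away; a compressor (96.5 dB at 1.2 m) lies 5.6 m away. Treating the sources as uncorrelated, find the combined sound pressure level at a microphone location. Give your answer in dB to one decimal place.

Apply inverse-square spreading to bring every level to the receiver, then sum 10^(L/10).
air handling unit: 76.4 − 20·log₁₀(8.7/1.2) = 76.4 − 17.21 = 59.19 dB.
server rack: 64.9 − 20·log₁₀(7.9/1.2) = 64.9 − 16.37 = 48.53 dB.
compressor: 96.5 − 20·log₁₀(5.6/1.2) = 96.5 − 13.38 = 83.12 dB.
Σ 10^(L/10) = 2.060e+08 → L_total = 10·log₁₀(2.060e+08) = 83.14 dB.

83.1 dB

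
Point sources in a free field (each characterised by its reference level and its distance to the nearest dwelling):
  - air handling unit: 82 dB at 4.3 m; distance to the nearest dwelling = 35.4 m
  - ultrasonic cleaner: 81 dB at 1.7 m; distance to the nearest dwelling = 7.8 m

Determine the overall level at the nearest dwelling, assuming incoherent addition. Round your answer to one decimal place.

69.2 dB

Apply inverse-square spreading to bring every level to the receiver, then sum 10^(L/10).
air handling unit: 82 − 20·log₁₀(35.4/4.3) = 82 − 18.31 = 63.69 dB.
ultrasonic cleaner: 81 − 20·log₁₀(7.8/1.7) = 81 − 13.23 = 67.77 dB.
Σ 10^(L/10) = 8.319e+06 → L_total = 10·log₁₀(8.319e+06) = 69.20 dB.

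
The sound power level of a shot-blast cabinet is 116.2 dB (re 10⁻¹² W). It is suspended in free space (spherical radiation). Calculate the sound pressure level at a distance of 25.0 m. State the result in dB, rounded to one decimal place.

77.2 dB

Free-field spherical radiation: L_p = L_w − 10·log₁₀(4π·r²), r = 25.0 m.
4π·r² = 7854 m², 10·log₁₀ of that is 38.951 dB.
L_p = 116.2 − 38.951 = 77.25 dB.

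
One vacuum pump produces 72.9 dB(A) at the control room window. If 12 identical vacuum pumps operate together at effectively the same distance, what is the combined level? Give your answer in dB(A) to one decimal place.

83.7 dB(A)

L_total = L₁ + 10·log₁₀ N for N identical incoherent sources.
L_total = 72.9 + 10·log₁₀(12) = 72.9 + 10.792 = 83.69 dB(A).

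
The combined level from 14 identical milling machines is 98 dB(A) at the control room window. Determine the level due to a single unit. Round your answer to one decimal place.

14 equal contributions raise the level by 10·log₁₀ 14 = 11.461 dB, so each unit alone gives 98 − 11.461.

86.5 dB(A)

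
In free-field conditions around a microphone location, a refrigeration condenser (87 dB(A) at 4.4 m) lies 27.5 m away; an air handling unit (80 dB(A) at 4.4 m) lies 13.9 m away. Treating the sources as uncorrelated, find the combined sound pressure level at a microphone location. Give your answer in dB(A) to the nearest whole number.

First find each source's level at the receiver (point-source: −20·log₁₀(r/r_ref)), then combine on an intensity basis.
refrigeration condenser: 87 − 20·log₁₀(27.5/4.4) = 87 − 15.92 = 71.08 dB(A).
air handling unit: 80 − 20·log₁₀(13.9/4.4) = 80 − 9.99 = 70.01 dB(A).
Σ 10^(L/10) = 2.285e+07 → L_total = 10·log₁₀(2.285e+07) = 73.59 dB(A).

74 dB(A)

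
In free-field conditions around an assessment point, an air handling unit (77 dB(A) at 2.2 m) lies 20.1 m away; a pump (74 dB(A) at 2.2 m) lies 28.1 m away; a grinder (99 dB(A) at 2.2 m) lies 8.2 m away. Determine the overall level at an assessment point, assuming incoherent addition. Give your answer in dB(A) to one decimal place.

Apply inverse-square spreading to bring every level to the receiver, then sum 10^(L/10).
air handling unit: 77 − 20·log₁₀(20.1/2.2) = 77 − 19.22 = 57.78 dB(A).
pump: 74 − 20·log₁₀(28.1/2.2) = 74 − 22.13 = 51.87 dB(A).
grinder: 99 − 20·log₁₀(8.2/2.2) = 99 − 11.43 = 87.57 dB(A).
Σ 10^(L/10) = 5.725e+08 → L_total = 10·log₁₀(5.725e+08) = 87.58 dB(A).

87.6 dB(A)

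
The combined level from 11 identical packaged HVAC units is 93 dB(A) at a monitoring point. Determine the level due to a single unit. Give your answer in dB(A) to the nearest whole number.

83 dB(A)

Dividing the total intensity by 11 lowers the level by 10·log₁₀ 11 = 10.414 dB: L₁ = 93 − 10.414.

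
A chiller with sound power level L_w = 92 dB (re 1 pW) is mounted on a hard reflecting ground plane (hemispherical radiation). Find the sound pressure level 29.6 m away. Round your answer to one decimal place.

54.6 dB

L_p = L_w − 10·log₁₀(2π·r²) with r = 29.6 m.
2π·r² = 5505 m², 10·log₁₀ of that is 37.408 dB.
L_p = 92 − 37.408 = 54.59 dB.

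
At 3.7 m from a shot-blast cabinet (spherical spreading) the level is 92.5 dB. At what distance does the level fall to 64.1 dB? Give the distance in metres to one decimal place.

97.3 m

The 28.4 dB drop corresponds to a distance ratio of 10^(28.4/20) for a point source.
r₂ = 3.7·10^((92.5−64.1)/20) = 3.7·10^(28.4/20) = 97.32 m.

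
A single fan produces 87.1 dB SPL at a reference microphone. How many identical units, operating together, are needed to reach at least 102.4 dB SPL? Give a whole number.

N identical sources give L₁ + 10·log₁₀ N, so require 10·log₁₀ N ≥ 102.4 − 87.1 = 15.3 dB.
N ≥ 10^(15.3/10) = 33.884, so N = 34.

34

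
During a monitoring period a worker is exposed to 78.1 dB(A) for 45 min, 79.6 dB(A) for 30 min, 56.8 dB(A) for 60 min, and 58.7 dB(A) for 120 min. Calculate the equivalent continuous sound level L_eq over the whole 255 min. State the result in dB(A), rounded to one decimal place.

L_eq = 10·log₁₀[(1/T)·Σ tᵢ·10^(Lᵢ/10)] with T = 255 min.
Σ tᵢ·10^(Lᵢ/10) = 45·10^(78.1/10) + 30·10^(79.6/10) + 60·10^(56.8/10) + 120·10^(58.7/10) = 5.759e+09.
L_eq = 10·log₁₀(5.759e+09/255) = 73.54 dB(A).

73.5 dB(A)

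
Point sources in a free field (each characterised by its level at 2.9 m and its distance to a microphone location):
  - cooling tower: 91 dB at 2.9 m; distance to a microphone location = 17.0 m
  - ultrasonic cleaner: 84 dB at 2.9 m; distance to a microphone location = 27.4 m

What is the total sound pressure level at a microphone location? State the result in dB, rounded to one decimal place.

First find each source's level at the receiver (point-source: −20·log₁₀(r/r_ref)), then combine on an intensity basis.
cooling tower: 91 − 20·log₁₀(17.0/2.9) = 91 − 15.36 = 75.64 dB.
ultrasonic cleaner: 84 − 20·log₁₀(27.4/2.9) = 84 − 19.51 = 64.49 dB.
Σ 10^(L/10) = 3.945e+07 → L_total = 10·log₁₀(3.945e+07) = 75.96 dB.

76.0 dB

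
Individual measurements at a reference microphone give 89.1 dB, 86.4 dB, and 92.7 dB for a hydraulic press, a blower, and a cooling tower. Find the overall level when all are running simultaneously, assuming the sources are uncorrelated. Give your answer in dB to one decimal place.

94.9 dB

Incoherent sources combine by intensity addition: L_total = 10·log₁₀(Σ 10^(L_i/10)).
Σ 10^(L/10) = 10^(89.1/10) + 10^(86.4/10) + 10^(92.7/10) = 3.111e+09.
L_total = 10·log₁₀(3.111e+09) = 94.93 dB.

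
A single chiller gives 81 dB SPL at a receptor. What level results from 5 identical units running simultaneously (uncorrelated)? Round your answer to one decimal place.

N identical incoherent sources raise the level by 10·log₁₀ N.
L_total = 81 + 10·log₁₀(5) = 81 + 6.990 = 87.99 dB SPL.

88.0 dB SPL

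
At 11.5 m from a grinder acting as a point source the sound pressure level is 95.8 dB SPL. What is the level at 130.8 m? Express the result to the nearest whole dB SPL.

75 dB SPL

Spherical spreading from a point source gives a 20·log₁₀(r₂/r₁) drop.
L₂ = 95.8 − 20·log₁₀(130.8/11.5) = 95.8 − 21.118 = 74.68 dB SPL.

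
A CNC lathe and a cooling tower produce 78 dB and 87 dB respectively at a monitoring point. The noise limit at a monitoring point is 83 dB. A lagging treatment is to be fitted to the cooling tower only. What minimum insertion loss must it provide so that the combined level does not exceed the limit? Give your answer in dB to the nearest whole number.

Everything except the cooling tower sums to 10^(78/10) = 6.310e+07 in linear terms, 78.00 dB.
The limit corresponds to 10^(83/10) = 1.995e+08; subtracting the fixed part leaves 1.364e+08 for the cooling tower, i.e. 81.35 dB.
Required insertion loss = 87 − 81.35 = 5.65 dB.

6 dB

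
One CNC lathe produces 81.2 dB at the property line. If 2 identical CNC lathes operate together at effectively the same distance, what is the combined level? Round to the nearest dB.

N identical incoherent sources raise the level by 10·log₁₀ N.
L_total = 81.2 + 10·log₁₀(2) = 81.2 + 3.010 = 84.21 dB.

84 dB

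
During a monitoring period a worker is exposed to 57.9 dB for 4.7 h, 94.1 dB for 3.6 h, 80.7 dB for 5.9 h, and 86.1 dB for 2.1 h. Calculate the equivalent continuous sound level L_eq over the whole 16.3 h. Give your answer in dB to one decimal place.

88.2 dB

Weight each interval's intensity by its duration and average over T = 16.3 h:
Σ tᵢ·10^(Lᵢ/10) = 4.7·10^(57.9/10) + 3.6·10^(94.1/10) + 5.9·10^(80.7/10) + 2.1·10^(86.1/10) = 1.081e+10.
L_eq = 10·log₁₀(1.081e+10/16.3) = 88.21 dB.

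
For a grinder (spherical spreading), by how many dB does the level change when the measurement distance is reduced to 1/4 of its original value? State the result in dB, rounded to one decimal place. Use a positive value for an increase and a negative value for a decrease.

+12.0 dB

With spherical spreading the level changes by −20·log₁₀(r₂/r₁).
ΔL = −20·log₁₀(0.25) = +12.04 dB.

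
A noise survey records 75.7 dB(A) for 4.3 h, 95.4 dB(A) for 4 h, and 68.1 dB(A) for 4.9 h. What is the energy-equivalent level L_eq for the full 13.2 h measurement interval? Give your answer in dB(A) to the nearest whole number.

90 dB(A)

Weight each interval's intensity by its duration and average over T = 13.2 h:
Σ tᵢ·10^(Lᵢ/10) = 4.3·10^(75.7/10) + 4·10^(95.4/10) + 4.9·10^(68.1/10) = 1.406e+10.
L_eq = 10·log₁₀(1.406e+10/13.2) = 90.27 dB(A).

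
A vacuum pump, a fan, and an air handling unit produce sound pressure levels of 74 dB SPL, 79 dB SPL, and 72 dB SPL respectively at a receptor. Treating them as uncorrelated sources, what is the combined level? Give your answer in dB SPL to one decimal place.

80.8 dB SPL

For uncorrelated sources the intensities add, so convert each level to linear form, sum, and take 10·log₁₀ of the total.
Σ 10^(L/10) = 10^(74/10) + 10^(79/10) + 10^(72/10) = 1.204e+08.
L_total = 10·log₁₀(1.204e+08) = 80.81 dB SPL.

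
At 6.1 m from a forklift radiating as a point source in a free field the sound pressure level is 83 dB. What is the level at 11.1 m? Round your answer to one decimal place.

77.8 dB

For a point source, L₂ = L₁ − 20·log₁₀(r₂/r₁).
L₂ = 83 − 20·log₁₀(11.1/6.1) = 83 − 5.200 = 77.80 dB.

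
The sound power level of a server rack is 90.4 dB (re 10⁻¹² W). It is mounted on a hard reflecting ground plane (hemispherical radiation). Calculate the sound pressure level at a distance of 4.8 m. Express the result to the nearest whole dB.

Free-field hemispherical radiation: L_p = L_w − 10·log₁₀(2π·r²), r = 4.8 m.
2π·r² = 144.8 m², 10·log₁₀ of that is 21.607 dB.
L_p = 90.4 − 21.607 = 68.79 dB.

69 dB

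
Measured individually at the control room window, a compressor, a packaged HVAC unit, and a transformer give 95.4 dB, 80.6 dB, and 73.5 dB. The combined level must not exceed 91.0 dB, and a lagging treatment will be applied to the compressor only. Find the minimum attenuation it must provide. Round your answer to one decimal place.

4.9 dB

The untreated sources together contribute 10^(80.6/10) + 10^(73.5/10) = 1.372e+08, i.e. 81.37 dB.
The limit corresponds to 10^(91.0/10) = 1.259e+09; subtracting the fixed part leaves 1.122e+09 for the compressor, i.e. 90.50 dB.
So the compressor must be reduced from 95.4 to 90.50 dB: IL = 4.90 dB.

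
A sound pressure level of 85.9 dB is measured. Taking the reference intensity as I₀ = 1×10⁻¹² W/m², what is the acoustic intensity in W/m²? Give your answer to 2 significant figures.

L = 10·log₁₀(I/I₀) ⇒ I = I₀·10^(L/10) = 10⁻¹² × 10^8.59.

0.00039 W/m²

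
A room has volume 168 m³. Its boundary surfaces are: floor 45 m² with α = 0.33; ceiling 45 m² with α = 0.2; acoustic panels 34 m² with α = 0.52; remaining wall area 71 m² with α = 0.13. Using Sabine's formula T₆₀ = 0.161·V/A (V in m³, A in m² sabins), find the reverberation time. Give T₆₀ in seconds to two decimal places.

0.53 s

A = Σ Sᵢαᵢ = 45·0.33 + 45·0.2 + 34·0.52 + 71·0.13 = 50.76 m².
T₆₀ = 0.161 × 168 / 50.76 = 0.533 s.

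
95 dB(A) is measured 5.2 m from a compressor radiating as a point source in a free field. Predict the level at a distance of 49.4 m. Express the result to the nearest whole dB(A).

75 dB(A)

For a point source, L₂ = L₁ − 20·log₁₀(r₂/r₁).
L₂ = 95 − 20·log₁₀(49.4/5.2) = 95 − 19.554 = 75.45 dB(A).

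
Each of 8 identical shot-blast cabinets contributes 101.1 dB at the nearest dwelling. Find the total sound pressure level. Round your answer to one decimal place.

N identical incoherent sources raise the level by 10·log₁₀ N.
L_total = 101.1 + 10·log₁₀(8) = 101.1 + 9.031 = 110.13 dB.

110.1 dB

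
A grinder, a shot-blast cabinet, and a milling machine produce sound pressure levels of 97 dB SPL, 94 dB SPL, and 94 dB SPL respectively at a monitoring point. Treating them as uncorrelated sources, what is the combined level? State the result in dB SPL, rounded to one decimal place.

Incoherent sources combine by intensity addition: L_total = 10·log₁₀(Σ 10^(L_i/10)).
Σ 10^(L/10) = 10^(97/10) + 10^(94/10) + 10^(94/10) = 1.004e+10.
L_total = 10·log₁₀(1.004e+10) = 100.02 dB SPL.

100.0 dB SPL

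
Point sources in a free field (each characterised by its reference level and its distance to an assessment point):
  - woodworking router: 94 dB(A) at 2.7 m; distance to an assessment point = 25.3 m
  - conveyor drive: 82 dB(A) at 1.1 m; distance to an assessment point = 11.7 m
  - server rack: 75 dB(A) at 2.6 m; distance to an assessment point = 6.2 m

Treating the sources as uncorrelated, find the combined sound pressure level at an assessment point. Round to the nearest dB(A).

First find each source's level at the receiver (point-source: −20·log₁₀(r/r_ref)), then combine on an intensity basis.
woodworking router: 94 − 20·log₁₀(25.3/2.7) = 94 − 19.44 = 74.56 dB(A).
conveyor drive: 82 − 20·log₁₀(11.7/1.1) = 82 − 20.54 = 61.46 dB(A).
server rack: 75 − 20·log₁₀(6.2/2.6) = 75 − 7.55 = 67.45 dB(A).
Σ 10^(L/10) = 3.557e+07 → L_total = 10·log₁₀(3.557e+07) = 75.51 dB(A).

76 dB(A)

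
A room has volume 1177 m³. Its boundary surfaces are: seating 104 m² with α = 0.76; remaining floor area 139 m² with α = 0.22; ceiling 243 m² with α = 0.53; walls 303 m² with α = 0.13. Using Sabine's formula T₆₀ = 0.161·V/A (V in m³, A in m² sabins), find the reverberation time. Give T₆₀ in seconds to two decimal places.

0.68 s

A = Σ Sᵢαᵢ = 104·0.76 + 139·0.22 + 243·0.53 + 303·0.13 = 277.80 m².
T₆₀ = 0.161 × 1177 / 277.80 = 0.682 s.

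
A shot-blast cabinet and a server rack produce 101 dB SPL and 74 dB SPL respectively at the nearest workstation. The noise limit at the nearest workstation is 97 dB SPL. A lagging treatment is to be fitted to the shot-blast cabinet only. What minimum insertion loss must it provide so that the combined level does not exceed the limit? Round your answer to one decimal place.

Everything except the shot-blast cabinet sums to 10^(74/10) = 2.512e+07 in linear terms, 74.00 dB SPL.
To meet 97 dB SPL overall, the treated shot-blast cabinet may contribute at most 10^(97/10) − 2.512e+07 = 4.987e+09, i.e. 96.98 dB SPL.
Required insertion loss = 101 − 96.98 = 4.02 dB.

4.0 dB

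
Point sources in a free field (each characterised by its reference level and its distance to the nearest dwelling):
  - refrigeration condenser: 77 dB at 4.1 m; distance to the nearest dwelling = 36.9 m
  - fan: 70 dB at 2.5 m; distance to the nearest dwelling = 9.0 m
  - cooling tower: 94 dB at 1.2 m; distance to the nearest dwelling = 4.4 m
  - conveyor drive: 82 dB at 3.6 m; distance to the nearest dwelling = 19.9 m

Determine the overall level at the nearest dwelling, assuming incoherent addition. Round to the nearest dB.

83 dB

First find each source's level at the receiver (point-source: −20·log₁₀(r/r_ref)), then combine on an intensity basis.
refrigeration condenser: 77 − 20·log₁₀(36.9/4.1) = 77 − 19.08 = 57.92 dB.
fan: 70 − 20·log₁₀(9.0/2.5) = 70 − 11.13 = 58.87 dB.
cooling tower: 94 − 20·log₁₀(4.4/1.2) = 94 − 11.29 = 82.71 dB.
conveyor drive: 82 − 20·log₁₀(19.9/3.6) = 82 − 14.85 = 67.15 dB.
Σ 10^(L/10) = 1.934e+08 → L_total = 10·log₁₀(1.934e+08) = 82.86 dB.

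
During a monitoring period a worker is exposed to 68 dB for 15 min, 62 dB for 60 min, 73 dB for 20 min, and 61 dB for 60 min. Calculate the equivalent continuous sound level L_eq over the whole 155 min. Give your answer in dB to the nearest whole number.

66 dB

L_eq = 10·log₁₀[(1/T)·Σ tᵢ·10^(Lᵢ/10)] with T = 155 min.
Σ tᵢ·10^(Lᵢ/10) = 15·10^(68/10) + 60·10^(62/10) + 20·10^(73/10) + 60·10^(61/10) = 6.643e+08.
L_eq = 10·log₁₀(6.643e+08/155) = 66.32 dB.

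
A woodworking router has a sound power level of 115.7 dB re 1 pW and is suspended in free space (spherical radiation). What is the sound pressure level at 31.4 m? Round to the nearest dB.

75 dB

L_p = L_w − 10·log₁₀(4π·r²) with r = 31.4 m.
4π·r² = 1.239e+04 m², 10·log₁₀ of that is 40.931 dB.
L_p = 115.7 − 40.931 = 74.77 dB.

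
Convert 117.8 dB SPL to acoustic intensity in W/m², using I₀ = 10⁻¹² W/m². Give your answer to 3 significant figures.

I/I₀ = 10^(117.8/10) = 6.026e+11, so I = 6.026e+11 × 10⁻¹² W/m².

0.603 W/m²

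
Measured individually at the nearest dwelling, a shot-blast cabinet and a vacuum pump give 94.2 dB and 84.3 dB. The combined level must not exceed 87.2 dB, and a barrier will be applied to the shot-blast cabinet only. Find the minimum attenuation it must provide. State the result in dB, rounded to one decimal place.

10.1 dB

Everything except the shot-blast cabinet sums to 10^(84.3/10) = 2.692e+08 in linear terms, 84.30 dB.
The limit corresponds to 10^(87.2/10) = 5.248e+08; subtracting the fixed part leaves 2.557e+08 for the shot-blast cabinet, i.e. 84.08 dB.
Required insertion loss = 94.2 − 84.08 = 10.12 dB.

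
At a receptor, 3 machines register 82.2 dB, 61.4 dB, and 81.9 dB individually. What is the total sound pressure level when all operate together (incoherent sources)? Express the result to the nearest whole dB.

85 dB

For uncorrelated sources the intensities add, so convert each level to linear form, sum, and take 10·log₁₀ of the total.
Σ 10^(L/10) = 10^(82.2/10) + 10^(61.4/10) + 10^(81.9/10) = 3.222e+08.
L_total = 10·log₁₀(3.222e+08) = 85.08 dB.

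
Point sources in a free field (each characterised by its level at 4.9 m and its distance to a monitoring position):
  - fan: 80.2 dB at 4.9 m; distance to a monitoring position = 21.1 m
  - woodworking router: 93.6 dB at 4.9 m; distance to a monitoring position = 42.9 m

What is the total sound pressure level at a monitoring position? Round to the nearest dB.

Apply inverse-square spreading to bring every level to the receiver, then sum 10^(L/10).
fan: 80.2 − 20·log₁₀(21.1/4.9) = 80.2 − 12.68 = 67.52 dB.
woodworking router: 93.6 − 20·log₁₀(42.9/4.9) = 93.6 − 18.85 = 74.75 dB.
Σ 10^(L/10) = 3.553e+07 → L_total = 10·log₁₀(3.553e+07) = 75.51 dB.

76 dB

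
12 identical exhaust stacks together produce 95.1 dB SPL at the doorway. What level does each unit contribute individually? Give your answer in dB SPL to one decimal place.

84.3 dB SPL

12 equal contributions raise the level by 10·log₁₀ 12 = 10.792 dB, so each unit alone gives 95.1 − 10.792.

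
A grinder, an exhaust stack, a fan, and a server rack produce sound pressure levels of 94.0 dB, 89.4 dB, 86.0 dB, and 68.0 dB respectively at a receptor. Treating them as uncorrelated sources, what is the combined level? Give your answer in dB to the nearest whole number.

96 dB

Incoherent sources combine by intensity addition: L_total = 10·log₁₀(Σ 10^(L_i/10)).
Σ 10^(L/10) = 10^(94.0/10) + 10^(89.4/10) + 10^(86.0/10) + 10^(68.0/10) = 3.787e+09.
L_total = 10·log₁₀(3.787e+09) = 95.78 dB.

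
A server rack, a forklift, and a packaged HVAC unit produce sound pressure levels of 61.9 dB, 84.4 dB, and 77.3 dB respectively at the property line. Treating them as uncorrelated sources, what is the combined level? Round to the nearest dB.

85 dB

Incoherent sources combine by intensity addition: L_total = 10·log₁₀(Σ 10^(L_i/10)).
Σ 10^(L/10) = 10^(61.9/10) + 10^(84.4/10) + 10^(77.3/10) = 3.307e+08.
L_total = 10·log₁₀(3.307e+08) = 85.19 dB.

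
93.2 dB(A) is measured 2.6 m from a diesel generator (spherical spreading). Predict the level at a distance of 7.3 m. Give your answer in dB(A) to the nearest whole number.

Spherical spreading from a point source gives a 20·log₁₀(r₂/r₁) drop.
L₂ = 93.2 − 20·log₁₀(7.3/2.6) = 93.2 − 8.967 = 84.23 dB(A).

84 dB(A)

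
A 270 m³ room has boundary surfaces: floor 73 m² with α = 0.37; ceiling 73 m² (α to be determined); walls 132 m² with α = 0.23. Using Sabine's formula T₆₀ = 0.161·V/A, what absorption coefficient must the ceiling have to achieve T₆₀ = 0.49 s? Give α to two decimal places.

A = 0.161·V/T₆₀ = 0.161·270/0.49 = 88.71 m² sabins.
Absorption from the other surfaces = 73·0.37 + 132·0.23 = 57.37 m², so the ceiling must supply 31.34 m² over 73 m².
α = 31.34/73 = 0.429.

0.43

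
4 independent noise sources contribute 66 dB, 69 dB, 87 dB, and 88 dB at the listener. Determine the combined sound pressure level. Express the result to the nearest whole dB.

91 dB

Incoherent sources combine by intensity addition: L_total = 10·log₁₀(Σ 10^(L_i/10)).
Σ 10^(L/10) = 10^(66/10) + 10^(69/10) + 10^(87/10) + 10^(88/10) = 1.144e+09.
L_total = 10·log₁₀(1.144e+09) = 90.58 dB.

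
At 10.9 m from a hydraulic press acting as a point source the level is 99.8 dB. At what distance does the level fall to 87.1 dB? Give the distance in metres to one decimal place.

Point-source spreading drops the level by 20·log₁₀(r₂/r₁); inverting, r₂/r₁ = 10^(ΔL/20).
r₂ = 10.9·10^((99.8−87.1)/20) = 10.9·10^(12.7/20) = 47.04 m.

47.0 m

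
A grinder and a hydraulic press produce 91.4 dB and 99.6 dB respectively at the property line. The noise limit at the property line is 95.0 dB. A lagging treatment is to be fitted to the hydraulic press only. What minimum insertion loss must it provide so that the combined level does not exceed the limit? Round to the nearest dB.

Fixed contribution from the other source: Σ 10^(L/10) = 10^(91.4/10) = 1.380e+09 (91.40 dB).
To meet 95.0 dB overall, the treated hydraulic press may contribute at most 10^(95.0/10) − 1.380e+09 = 1.782e+09, i.e. 92.51 dB.
Required insertion loss = 99.6 − 92.51 = 7.09 dB.

7 dB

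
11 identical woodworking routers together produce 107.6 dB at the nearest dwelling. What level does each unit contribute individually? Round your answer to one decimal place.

97.2 dB

For N identical incoherent sources L_total = L₁ + 10·log₁₀ N, so L₁ = 107.6 − 10·log₁₀(11) = 107.6 − 10.414.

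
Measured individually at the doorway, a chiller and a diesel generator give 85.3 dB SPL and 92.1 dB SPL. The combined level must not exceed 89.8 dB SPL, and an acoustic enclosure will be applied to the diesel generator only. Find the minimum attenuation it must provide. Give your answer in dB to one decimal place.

4.2 dB

Fixed contribution from the other source: Σ 10^(L/10) = 10^(85.3/10) = 3.388e+08 (85.30 dB SPL).
The limit corresponds to 10^(89.8/10) = 9.550e+08; subtracting the fixed part leaves 6.161e+08 for the diesel generator, i.e. 87.90 dB SPL.
Required insertion loss = 92.1 − 87.90 = 4.20 dB.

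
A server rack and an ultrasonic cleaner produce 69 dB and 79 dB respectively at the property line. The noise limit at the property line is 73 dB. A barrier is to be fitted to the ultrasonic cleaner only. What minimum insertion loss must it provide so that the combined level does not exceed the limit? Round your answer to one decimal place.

8.2 dB

Everything except the ultrasonic cleaner sums to 10^(69/10) = 7.943e+06 in linear terms, 69.00 dB.
To meet 73 dB overall, the treated ultrasonic cleaner may contribute at most 10^(73/10) − 7.943e+06 = 1.201e+07, i.e. 70.80 dB.
So the ultrasonic cleaner must be reduced from 79 to 70.80 dB: IL = 8.20 dB.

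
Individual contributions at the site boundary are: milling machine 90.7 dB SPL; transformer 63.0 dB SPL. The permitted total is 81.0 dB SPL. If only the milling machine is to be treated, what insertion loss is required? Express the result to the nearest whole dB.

10 dB

Everything except the milling machine sums to 10^(63.0/10) = 1.995e+06 in linear terms, 63.00 dB SPL.
The limit corresponds to 10^(81.0/10) = 1.259e+08; subtracting the fixed part leaves 1.239e+08 for the milling machine, i.e. 80.93 dB SPL.
Required insertion loss = 90.7 − 80.93 = 9.77 dB.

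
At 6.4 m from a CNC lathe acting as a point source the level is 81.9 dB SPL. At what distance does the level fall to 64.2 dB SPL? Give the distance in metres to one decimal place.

For a point source L₁ − L₂ = 20·log₁₀(r₂/r₁), so r₂ = r₁·10^((L₁−L₂)/20).
r₂ = 6.4·10^((81.9−64.2)/20) = 6.4·10^(17.7/20) = 49.11 m.

49.1 m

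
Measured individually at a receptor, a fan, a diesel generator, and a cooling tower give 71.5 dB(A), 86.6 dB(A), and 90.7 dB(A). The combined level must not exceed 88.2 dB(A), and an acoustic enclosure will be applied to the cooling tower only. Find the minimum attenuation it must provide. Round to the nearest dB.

The untreated sources together contribute 10^(71.5/10) + 10^(86.6/10) = 4.712e+08, i.e. 86.73 dB(A).
The limit corresponds to 10^(88.2/10) = 6.607e+08; subtracting the fixed part leaves 1.895e+08 for the cooling tower, i.e. 82.78 dB(A).
So the cooling tower must be reduced from 90.7 to 82.78 dB(A): IL = 7.92 dB.

8 dB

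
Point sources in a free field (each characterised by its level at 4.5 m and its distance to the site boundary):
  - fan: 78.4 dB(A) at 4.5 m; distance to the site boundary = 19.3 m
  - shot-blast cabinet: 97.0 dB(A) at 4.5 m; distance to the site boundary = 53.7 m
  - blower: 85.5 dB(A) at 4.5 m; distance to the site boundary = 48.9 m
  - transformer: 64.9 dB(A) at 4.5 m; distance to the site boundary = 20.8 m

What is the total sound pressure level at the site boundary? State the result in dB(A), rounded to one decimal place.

Apply inverse-square spreading to bring every level to the receiver, then sum 10^(L/10).
fan: 78.4 − 20·log₁₀(19.3/4.5) = 78.4 − 12.65 = 65.75 dB(A).
shot-blast cabinet: 97.0 − 20·log₁₀(53.7/4.5) = 97.0 − 21.54 = 75.46 dB(A).
blower: 85.5 − 20·log₁₀(48.9/4.5) = 85.5 − 20.72 = 64.78 dB(A).
transformer: 64.9 − 20·log₁₀(20.8/4.5) = 64.9 − 13.30 = 51.60 dB(A).
Σ 10^(L/10) = 4.211e+07 → L_total = 10·log₁₀(4.211e+07) = 76.24 dB(A).

76.2 dB(A)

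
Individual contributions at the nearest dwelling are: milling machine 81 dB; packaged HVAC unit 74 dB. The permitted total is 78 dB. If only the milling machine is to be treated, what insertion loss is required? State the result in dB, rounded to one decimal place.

Fixed contribution from the other source: Σ 10^(L/10) = 10^(74/10) = 2.512e+07 (74.00 dB).
To meet 78 dB overall, the treated milling machine may contribute at most 10^(78/10) − 2.512e+07 = 3.798e+07, i.e. 75.80 dB.
Required insertion loss = 81 − 75.80 = 5.20 dB.

5.2 dB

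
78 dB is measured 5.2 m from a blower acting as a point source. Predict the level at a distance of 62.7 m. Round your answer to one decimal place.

Spherical spreading from a point source gives a 20·log₁₀(r₂/r₁) drop.
L₂ = 78 − 20·log₁₀(62.7/5.2) = 78 − 21.625 = 56.37 dB.

56.4 dB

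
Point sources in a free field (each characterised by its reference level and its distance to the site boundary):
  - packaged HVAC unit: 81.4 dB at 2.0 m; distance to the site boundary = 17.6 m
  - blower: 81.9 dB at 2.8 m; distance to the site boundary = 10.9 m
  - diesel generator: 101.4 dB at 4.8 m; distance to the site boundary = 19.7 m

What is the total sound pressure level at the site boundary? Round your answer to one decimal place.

First find each source's level at the receiver (point-source: −20·log₁₀(r/r_ref)), then combine on an intensity basis.
packaged HVAC unit: 81.4 − 20·log₁₀(17.6/2.0) = 81.4 − 18.89 = 62.51 dB.
blower: 81.9 − 20·log₁₀(10.9/2.8) = 81.9 − 11.81 = 70.09 dB.
diesel generator: 101.4 − 20·log₁₀(19.7/4.8) = 101.4 − 12.26 = 89.14 dB.
Σ 10^(L/10) = 8.315e+08 → L_total = 10·log₁₀(8.315e+08) = 89.20 dB.

89.2 dB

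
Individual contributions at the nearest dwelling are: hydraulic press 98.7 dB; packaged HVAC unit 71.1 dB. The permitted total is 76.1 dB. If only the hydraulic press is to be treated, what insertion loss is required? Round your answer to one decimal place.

24.3 dB

The untreated sources together contribute 10^(71.1/10) = 1.288e+07, i.e. 71.10 dB.
To meet 76.1 dB overall, the treated hydraulic press may contribute at most 10^(76.1/10) − 1.288e+07 = 2.786e+07, i.e. 74.45 dB.
Required insertion loss = 98.7 − 74.45 = 24.25 dB.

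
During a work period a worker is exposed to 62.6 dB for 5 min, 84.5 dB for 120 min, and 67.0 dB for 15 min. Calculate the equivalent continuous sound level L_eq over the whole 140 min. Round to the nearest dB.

The energy average is taken in the linear domain: L_eq = 10·log₁₀[(Σ tᵢ·10^(Lᵢ/10))/T], T = 140 min.
Σ tᵢ·10^(Lᵢ/10) = 5·10^(62.6/10) + 120·10^(84.5/10) + 15·10^(67.0/10) = 3.390e+10.
L_eq = 10·log₁₀(3.390e+10/140) = 83.84 dB.

84 dB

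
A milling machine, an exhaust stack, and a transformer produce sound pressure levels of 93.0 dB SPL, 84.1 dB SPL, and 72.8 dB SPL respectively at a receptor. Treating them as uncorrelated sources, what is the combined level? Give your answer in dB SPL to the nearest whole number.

For uncorrelated sources the intensities add, so convert each level to linear form, sum, and take 10·log₁₀ of the total.
Σ 10^(L/10) = 10^(93.0/10) + 10^(84.1/10) + 10^(72.8/10) = 2.271e+09.
L_total = 10·log₁₀(2.271e+09) = 93.56 dB SPL.

94 dB SPL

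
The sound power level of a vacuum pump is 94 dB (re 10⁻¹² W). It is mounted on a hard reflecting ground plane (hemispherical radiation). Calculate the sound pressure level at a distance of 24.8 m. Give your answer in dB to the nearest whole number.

L_p = L_w − 10·log₁₀(2π·r²) with r = 24.8 m.
2π·r² = 3864 m², 10·log₁₀ of that is 35.871 dB.
L_p = 94 − 35.871 = 58.13 dB.

58 dB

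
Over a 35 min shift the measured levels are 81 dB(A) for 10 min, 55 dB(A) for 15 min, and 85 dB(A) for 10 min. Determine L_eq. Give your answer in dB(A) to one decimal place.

L_eq = 10·log₁₀[(1/T)·Σ tᵢ·10^(Lᵢ/10)] with T = 35 min.
Σ tᵢ·10^(Lᵢ/10) = 10·10^(81/10) + 15·10^(55/10) + 10·10^(85/10) = 4.426e+09.
L_eq = 10·log₁₀(4.426e+09/35) = 81.02 dB(A).

81.0 dB(A)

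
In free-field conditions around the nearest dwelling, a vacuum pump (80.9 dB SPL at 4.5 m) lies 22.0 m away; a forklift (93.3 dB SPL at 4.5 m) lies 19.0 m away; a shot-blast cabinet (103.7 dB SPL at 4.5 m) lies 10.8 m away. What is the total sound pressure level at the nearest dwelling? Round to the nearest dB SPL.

96 dB SPL

Propagate each source to the receiver with L = L_ref − 20·log₁₀(r/r_ref), then add intensities.
vacuum pump: 80.9 − 20·log₁₀(22.0/4.5) = 80.9 − 13.78 = 67.12 dB SPL.
forklift: 93.3 − 20·log₁₀(19.0/4.5) = 93.3 − 12.51 = 80.79 dB SPL.
shot-blast cabinet: 103.7 − 20·log₁₀(10.8/4.5) = 103.7 − 7.60 = 96.10 dB SPL.
Σ 10^(L/10) = 4.195e+09 → L_total = 10·log₁₀(4.195e+09) = 96.23 dB SPL.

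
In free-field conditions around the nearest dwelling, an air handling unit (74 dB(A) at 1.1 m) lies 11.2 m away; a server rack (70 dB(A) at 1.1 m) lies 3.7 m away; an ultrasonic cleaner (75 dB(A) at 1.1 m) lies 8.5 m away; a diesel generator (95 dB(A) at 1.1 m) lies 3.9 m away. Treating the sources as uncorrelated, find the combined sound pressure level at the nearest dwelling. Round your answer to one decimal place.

84.0 dB(A)

Apply inverse-square spreading to bring every level to the receiver, then sum 10^(L/10).
air handling unit: 74 − 20·log₁₀(11.2/1.1) = 74 − 20.16 = 53.84 dB(A).
server rack: 70 − 20·log₁₀(3.7/1.1) = 70 − 10.54 = 59.46 dB(A).
ultrasonic cleaner: 75 − 20·log₁₀(8.5/1.1) = 75 − 17.76 = 57.24 dB(A).
diesel generator: 95 − 20·log₁₀(3.9/1.1) = 95 − 10.99 = 84.01 dB(A).
Σ 10^(L/10) = 2.532e+08 → L_total = 10·log₁₀(2.532e+08) = 84.04 dB(A).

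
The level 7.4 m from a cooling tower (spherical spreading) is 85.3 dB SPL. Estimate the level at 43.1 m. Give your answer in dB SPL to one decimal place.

70.0 dB SPL

Spherical spreading from a point source gives a 20·log₁₀(r₂/r₁) drop.
L₂ = 85.3 − 20·log₁₀(43.1/7.4) = 85.3 − 15.305 = 70.00 dB SPL.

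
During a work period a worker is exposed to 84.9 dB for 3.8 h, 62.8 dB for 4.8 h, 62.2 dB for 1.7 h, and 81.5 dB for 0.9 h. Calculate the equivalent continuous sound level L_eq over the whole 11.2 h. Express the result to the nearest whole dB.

L_eq = 10·log₁₀[(1/T)·Σ tᵢ·10^(Lᵢ/10)] with T = 11.2 h.
Σ tᵢ·10^(Lᵢ/10) = 3.8·10^(84.9/10) + 4.8·10^(62.8/10) + 1.7·10^(62.2/10) + 0.9·10^(81.5/10) = 1.313e+09.
L_eq = 10·log₁₀(1.313e+09/11.2) = 80.69 dB.

81 dB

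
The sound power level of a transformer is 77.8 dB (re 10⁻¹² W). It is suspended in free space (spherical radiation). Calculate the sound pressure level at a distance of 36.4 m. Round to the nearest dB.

36 dB

The power spreads over a sphere of area 4π·r², so L_p = L_w − 10·log₁₀(4π·r²).
4π·r² = 1.665e+04 m², 10·log₁₀ of that is 42.214 dB.
L_p = 77.8 − 42.214 = 35.59 dB.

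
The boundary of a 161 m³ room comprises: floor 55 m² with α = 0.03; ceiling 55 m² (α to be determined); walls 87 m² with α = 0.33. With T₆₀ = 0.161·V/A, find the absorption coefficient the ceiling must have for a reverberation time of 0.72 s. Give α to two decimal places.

From T₆₀ = 0.161·V/A, the target T₆₀ = 0.72 s needs A = 0.161·161/0.72 = 36.00 m².
Absorption from the other surfaces = 55·0.03 + 87·0.33 = 30.36 m², so the ceiling must supply 5.64 m² over 55 m².
α = 5.64/55 = 0.103.

0.10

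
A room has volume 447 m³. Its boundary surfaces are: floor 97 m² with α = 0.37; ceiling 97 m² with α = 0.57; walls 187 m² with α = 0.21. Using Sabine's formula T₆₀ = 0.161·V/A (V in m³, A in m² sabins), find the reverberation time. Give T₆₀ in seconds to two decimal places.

A = Σ Sᵢαᵢ = 97·0.37 + 97·0.57 + 187·0.21 = 130.45 m².
T₆₀ = 0.161·V/A = 0.161·447/130.45 = 0.552 s.

0.55 s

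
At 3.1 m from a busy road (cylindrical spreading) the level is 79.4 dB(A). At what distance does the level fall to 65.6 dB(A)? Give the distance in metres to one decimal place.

74.4 m

The 13.8 dB drop corresponds to a distance ratio of 10^(13.8/10) for a line source.
r₂ = 3.1·10^((79.4−65.6)/10) = 3.1·10^(13.8/10) = 74.36 m.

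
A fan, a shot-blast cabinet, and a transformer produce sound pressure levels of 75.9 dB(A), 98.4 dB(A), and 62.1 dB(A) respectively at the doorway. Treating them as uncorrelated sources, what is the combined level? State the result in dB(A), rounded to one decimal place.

Incoherent sources combine by intensity addition: L_total = 10·log₁₀(Σ 10^(L_i/10)).
Σ 10^(L/10) = 10^(75.9/10) + 10^(98.4/10) + 10^(62.1/10) = 6.959e+09.
L_total = 10·log₁₀(6.959e+09) = 98.43 dB(A).

98.4 dB(A)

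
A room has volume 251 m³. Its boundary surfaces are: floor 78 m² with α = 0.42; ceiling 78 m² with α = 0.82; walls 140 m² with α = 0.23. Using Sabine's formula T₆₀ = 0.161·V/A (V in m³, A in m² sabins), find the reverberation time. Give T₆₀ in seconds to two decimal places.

0.31 s

Summing Sᵢαᵢ: 78·0.42 + 78·0.82 + 140·0.23 = 128.92 m².
T₆₀ = 0.161·V/A = 0.161·251/128.92 = 0.313 s.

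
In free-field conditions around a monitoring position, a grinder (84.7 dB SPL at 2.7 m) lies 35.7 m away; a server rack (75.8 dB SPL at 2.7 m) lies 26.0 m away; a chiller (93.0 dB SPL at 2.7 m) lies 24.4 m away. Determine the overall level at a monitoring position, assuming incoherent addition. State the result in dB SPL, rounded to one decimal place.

74.2 dB SPL

Propagate each source to the receiver with L = L_ref − 20·log₁₀(r/r_ref), then add intensities.
grinder: 84.7 − 20·log₁₀(35.7/2.7) = 84.7 − 22.43 = 62.27 dB SPL.
server rack: 75.8 − 20·log₁₀(26.0/2.7) = 75.8 − 19.67 = 56.13 dB SPL.
chiller: 93.0 − 20·log₁₀(24.4/2.7) = 93.0 − 19.12 = 73.88 dB SPL.
Σ 10^(L/10) = 2.653e+07 → L_total = 10·log₁₀(2.653e+07) = 74.24 dB SPL.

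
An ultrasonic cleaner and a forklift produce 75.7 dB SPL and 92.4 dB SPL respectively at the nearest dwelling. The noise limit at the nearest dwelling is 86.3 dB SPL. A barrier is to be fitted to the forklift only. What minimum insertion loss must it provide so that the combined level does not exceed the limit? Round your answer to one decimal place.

Everything except the forklift sums to 10^(75.7/10) = 3.715e+07 in linear terms, 75.70 dB SPL.
To meet 86.3 dB SPL overall, the treated forklift may contribute at most 10^(86.3/10) − 3.715e+07 = 3.894e+08, i.e. 85.90 dB SPL.
Required insertion loss = 92.4 − 85.90 = 6.50 dB.

6.5 dB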